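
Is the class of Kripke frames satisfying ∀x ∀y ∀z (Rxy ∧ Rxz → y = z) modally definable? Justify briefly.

Yes: it is partial functionality, defined by the CD schema ◇r → □r.

Definable; ◇r → □r defines it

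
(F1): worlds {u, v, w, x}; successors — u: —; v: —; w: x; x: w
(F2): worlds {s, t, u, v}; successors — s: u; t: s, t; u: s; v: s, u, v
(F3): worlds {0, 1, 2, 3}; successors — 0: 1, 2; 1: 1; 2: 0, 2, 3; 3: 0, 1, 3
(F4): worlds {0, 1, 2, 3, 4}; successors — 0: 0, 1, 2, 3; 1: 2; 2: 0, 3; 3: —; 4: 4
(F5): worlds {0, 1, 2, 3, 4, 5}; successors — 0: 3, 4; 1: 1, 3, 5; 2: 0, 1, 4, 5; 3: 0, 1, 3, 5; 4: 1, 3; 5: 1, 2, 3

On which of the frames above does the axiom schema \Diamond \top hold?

This is the axiom for seriality; its first-order frame correspondent is \forall x \exists y Rxy.
(F1): fails — world u has no successor.
(F2): satisfies the condition.
(F3): satisfies the condition.
(F4): fails — world 3 has no successor.
(F5): satisfies the condition.

(F2), (F3), (F5)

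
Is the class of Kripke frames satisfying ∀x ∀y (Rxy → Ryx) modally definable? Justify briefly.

This is a Sahlqvist condition; the B axiom r → □◇r defines it.
Suppose r→□◇r is valid. Take Rxy and set V(r)={x}. Then r at x, so □◇r at x, so ◇r at y, so some z with Ryz has r; z=x, i.e. Ryx.

Yes, by r → □◇r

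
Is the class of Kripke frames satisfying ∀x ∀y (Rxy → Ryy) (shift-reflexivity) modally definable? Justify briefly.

Yes — defined by □(□p → p)

The condition is shift-reflexivity. A defining modal formula is □(□p → p).
Suppose □(□p→p) is valid. Take Rxy and set V(p)={w : Ryw}. Then at y, □p holds; since □(□p→p) at x, □p→p at y, so p at y, i.e. Ryy.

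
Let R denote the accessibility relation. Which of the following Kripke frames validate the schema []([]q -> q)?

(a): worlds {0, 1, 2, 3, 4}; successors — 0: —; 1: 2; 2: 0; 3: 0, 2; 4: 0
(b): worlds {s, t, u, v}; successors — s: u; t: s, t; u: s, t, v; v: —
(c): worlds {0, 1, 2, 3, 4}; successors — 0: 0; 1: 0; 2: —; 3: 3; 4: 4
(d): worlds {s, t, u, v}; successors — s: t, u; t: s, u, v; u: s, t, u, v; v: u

(c)

Frame correspondent (Sahlqvist): forall x forall y (Rxy -> Ryy) — i.e. shift-reflexivity.
(a): fails — R32 but not R22.
(b): fails — Ruv but not Rvv.
(c): satisfies the condition.
(d): fails — Ruv but not Rvv.
Valid on: (c).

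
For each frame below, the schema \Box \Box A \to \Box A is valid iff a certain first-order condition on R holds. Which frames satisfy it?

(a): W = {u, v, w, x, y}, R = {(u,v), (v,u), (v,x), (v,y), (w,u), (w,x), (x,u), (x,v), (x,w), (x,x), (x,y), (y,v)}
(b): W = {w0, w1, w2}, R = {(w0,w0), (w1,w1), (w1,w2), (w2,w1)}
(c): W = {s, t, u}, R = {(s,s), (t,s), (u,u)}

(b), (c)

The schema corresponds to density: \forall x \forall y (Rxy \to \exists z (Rxz \wedge Rzy)).
(a): fails — Ruv but no z with Ruz and Rzv.
(b): satisfies the condition.
(c): satisfies the condition.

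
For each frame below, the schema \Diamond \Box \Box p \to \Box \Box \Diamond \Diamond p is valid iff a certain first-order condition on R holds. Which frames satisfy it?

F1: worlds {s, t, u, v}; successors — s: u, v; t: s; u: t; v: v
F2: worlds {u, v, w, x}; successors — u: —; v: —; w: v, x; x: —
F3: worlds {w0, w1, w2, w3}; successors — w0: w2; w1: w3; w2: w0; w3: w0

The schema corresponds to a generalized confluence (Geach) condition: \forall x \forall y \forall z ((xRy \wedge x R^2 z) \to \exists w (y R^2 w \wedge z R^2 w)).
F1: fails — sRu, sR²t but no w with uR²w and tR²w.
F2: holds.
F3: fails — w0Rw2, w0R²w0 but no w with w2R²w and w0R²w.
Valid on: F2.

F2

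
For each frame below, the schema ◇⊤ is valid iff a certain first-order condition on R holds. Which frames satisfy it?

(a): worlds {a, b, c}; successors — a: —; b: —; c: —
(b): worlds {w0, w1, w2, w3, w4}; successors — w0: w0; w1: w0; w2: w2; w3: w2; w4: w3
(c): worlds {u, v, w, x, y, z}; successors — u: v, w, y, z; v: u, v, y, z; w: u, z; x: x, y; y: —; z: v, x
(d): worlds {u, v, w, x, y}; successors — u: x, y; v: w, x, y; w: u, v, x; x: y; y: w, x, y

(b), (d)

The schema corresponds to seriality: ∀x ∃y Rxy.
(a): fails — world a has no successor.
(b): ✓.
(c): fails — world y has no successor.
(d): ✓.
Valid on: (b), (d).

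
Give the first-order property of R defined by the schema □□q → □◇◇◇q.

This is a Sahlqvist (Geach-type) schema ◇^0□^2q → □^1◇^3q.
Minimal-valuation argument: fix x; take any y with xR^0y and any z with xR^1z. Set V(q) to the set of worlds R-reachable from y in exactly 2 steps. Then □^2q holds at y, so the antecedent holds at x; validity forces ◇^3q at z, giving a w with zR^3w and yR^2w.
First-order correspondent: ∀x ∀z (xRz → ∃w (xR²w ∧ zR³w)).

∀x ∀z (xRz → ∃w (xR²w ∧ zR³w))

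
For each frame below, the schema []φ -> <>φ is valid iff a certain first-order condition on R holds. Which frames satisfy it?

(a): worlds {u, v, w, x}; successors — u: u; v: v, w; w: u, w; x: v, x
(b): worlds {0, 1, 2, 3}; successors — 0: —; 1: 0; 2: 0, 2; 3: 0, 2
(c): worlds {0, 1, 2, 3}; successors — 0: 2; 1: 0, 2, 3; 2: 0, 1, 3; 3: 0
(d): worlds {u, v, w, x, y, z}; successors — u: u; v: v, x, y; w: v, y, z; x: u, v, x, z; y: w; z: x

This is the axiom for seriality; its first-order frame correspondent is forall x exists y Rxy.
(a): condition met.
(b): fails — world 0 has no successor.
(c): condition met.
(d): condition met.
Valid on: (a), (c), (d).

(a), (c), (d)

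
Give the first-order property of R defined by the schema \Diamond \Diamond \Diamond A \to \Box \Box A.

\forall x \forall y \forall z ((x R^3 y \wedge x R^2 z) \to \exists w (y = w \wedge z = w))

This is a Sahlqvist (Geach-type) schema ◇^3□^0A → □^2◇^0A.
First-order correspondent: \forall x \forall y \forall z ((x R^3 y \wedge x R^2 z) \to \exists w (y = w \wedge z = w)).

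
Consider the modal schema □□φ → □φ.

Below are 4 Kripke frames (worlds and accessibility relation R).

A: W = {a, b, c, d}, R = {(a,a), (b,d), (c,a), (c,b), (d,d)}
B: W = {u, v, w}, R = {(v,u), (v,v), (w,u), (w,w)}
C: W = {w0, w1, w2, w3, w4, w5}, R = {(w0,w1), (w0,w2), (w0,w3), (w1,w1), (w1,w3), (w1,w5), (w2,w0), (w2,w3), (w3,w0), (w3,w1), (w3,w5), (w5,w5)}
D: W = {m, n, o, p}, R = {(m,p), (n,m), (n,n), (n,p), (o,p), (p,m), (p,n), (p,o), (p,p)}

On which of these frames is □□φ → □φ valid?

The schema corresponds to density: ∀x ∀y (Rxy → ∃z (Rxz ∧ Rzy)).
A: fails — Rcb but no z with Rcz and Rzb.
B: condition met.
C: fails — Rw3w0 but no z with Rw3z and Rzw0.
D: condition met.
Valid on: B, D.

B, D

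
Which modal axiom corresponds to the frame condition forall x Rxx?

This is reflexivity; the standard corresponding axiom is T: □ψ → ψ.
Suppose □ψ→ψ is valid. At any x set V(ψ)={w : Rxw}. Then □ψ holds at x, so ψ holds at x, i.e. Rxx.

□ψ → ψ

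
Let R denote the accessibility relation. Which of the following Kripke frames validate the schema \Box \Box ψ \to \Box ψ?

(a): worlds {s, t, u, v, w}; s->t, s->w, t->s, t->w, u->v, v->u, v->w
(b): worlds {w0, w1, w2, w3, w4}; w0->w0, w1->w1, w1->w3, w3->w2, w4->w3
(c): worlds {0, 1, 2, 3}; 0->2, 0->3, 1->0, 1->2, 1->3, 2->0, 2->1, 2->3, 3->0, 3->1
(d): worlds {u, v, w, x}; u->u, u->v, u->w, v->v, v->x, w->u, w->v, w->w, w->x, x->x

This is the axiom for density; its first-order frame correspondent is \forall x \forall y (Rxy \to \exists z (Rxz \wedge Rzy)).
(a): fails — Ruv but no z with Ruz and Rzv.
(b): fails — Rw3w2 but no z with Rw3z and Rzw2.
(c): fails — R02 but no z with R0z and Rz2.
(d): holds.

(d)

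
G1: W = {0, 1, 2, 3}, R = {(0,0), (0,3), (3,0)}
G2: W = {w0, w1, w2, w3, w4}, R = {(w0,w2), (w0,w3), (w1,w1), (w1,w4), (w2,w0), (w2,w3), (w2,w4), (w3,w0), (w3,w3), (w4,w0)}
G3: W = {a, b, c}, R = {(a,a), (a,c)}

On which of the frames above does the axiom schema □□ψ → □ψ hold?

G1, G3

Frame correspondent (Sahlqvist): ∀x ∀y (Rxy → ∃z (Rxz ∧ Rzy)) — i.e. density.
G1: satisfies the condition.
G2: fails — Rw2w4 but no z with Rw2z and Rzw4.
G3: satisfies the condition.
Valid on: G1, G3.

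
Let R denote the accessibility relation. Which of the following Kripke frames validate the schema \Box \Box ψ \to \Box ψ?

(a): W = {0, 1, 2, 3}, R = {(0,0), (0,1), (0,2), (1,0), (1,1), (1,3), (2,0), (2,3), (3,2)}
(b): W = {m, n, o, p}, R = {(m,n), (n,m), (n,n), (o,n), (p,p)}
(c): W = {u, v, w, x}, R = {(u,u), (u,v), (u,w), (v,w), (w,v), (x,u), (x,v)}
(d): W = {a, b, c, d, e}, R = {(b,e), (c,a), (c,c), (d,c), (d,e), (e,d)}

(b)

This is the axiom for density; its first-order frame correspondent is \forall x \forall y (Rxy \to \exists z (Rxz \wedge Rzy)).
(a): fails — R32 but no z with R3z and Rz2.
(b): ✓.
(c): fails — Rvw but no z with Rvz and Rzw.
(d): fails — Red but no z with Rez and Rzd.
Valid on: (b).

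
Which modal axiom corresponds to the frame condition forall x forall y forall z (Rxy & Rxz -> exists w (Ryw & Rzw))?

This is convergence; the standard corresponding axiom is .2: ◇□r → □◇r.

◇□r → □◇r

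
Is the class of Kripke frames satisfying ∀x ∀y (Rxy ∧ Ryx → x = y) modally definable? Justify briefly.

No — not modally definable

Any modally definable frame class is closed under surjective bounded morphisms.
The 6-cycle (worlds a,b,c,d,e,f with a→b→c→d→e→f→a) is antisymmetric. Sending even-indexed worlds to a and odd-indexed worlds to b is a surjective bounded morphism onto the two-world frame with a↔b, which is not antisymmetric.
So the class is not modally definable.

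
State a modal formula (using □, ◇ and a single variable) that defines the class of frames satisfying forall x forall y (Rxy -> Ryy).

This is shift-reflexivity; the standard corresponding axiom is T□: □(□q → q).

□(□q → q)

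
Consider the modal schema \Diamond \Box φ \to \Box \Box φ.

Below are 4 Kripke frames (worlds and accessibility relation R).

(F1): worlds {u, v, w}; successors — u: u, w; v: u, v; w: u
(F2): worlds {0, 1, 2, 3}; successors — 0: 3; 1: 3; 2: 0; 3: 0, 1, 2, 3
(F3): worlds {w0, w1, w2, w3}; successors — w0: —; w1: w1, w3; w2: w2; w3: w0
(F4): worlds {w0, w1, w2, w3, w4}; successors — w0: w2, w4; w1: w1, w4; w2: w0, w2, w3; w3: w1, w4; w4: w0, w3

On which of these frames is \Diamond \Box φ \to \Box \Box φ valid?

none

The schema corresponds to a generalized confluence (Geach) condition: \forall x \forall y \forall z ((xRy \wedge x R^2 z) \to \exists w (yRw \wedge z = w)).
(F1): fails — uRw, uR²w but no t with wRt and w=t.
(F2): fails — 3R0, 3R²0 but no w with 0Rw and 0=w.
(F3): fails — w1Rw1, w1R²w0 but no w with w1Rw and w0=w.
(F4): fails — w0Rw4, w0R²w2 but no w with w4Rw and w2=w.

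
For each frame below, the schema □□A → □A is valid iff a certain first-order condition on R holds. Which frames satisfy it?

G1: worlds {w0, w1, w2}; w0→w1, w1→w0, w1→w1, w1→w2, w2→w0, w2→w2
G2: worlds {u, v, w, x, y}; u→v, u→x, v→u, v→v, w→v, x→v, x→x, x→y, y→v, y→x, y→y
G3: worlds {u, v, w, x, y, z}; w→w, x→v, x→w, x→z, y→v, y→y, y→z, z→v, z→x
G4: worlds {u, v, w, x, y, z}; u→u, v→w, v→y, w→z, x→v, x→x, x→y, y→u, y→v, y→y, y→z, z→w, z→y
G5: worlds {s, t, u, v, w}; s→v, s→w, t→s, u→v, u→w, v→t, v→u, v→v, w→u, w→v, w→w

This is the axiom for density; its first-order frame correspondent is ∀x ∀y (Rxy → ∃z (Rxz ∧ Rzy)).
G1: condition met.
G2: condition met.
G3: fails — Rzx but no t with Rzt and Rtx.
G4: fails — Rvw but no t with Rvt and Rtw.
G5: fails — Rts but no z with Rtz and Rzs.

G1, G2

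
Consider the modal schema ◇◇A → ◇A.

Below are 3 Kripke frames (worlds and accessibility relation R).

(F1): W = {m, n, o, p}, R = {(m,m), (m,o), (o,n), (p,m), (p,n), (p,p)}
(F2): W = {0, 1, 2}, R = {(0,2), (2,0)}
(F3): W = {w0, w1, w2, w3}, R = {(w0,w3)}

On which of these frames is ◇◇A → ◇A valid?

This is the axiom for transitivity; its first-order frame correspondent is ∀x ∀y ∀z (Rxy ∧ Ryz → Rxz).
(F1): fails — Rpm and Rmo but not Rpo.
(F2): fails — R20 and R02 but not R22.
(F3): condition met.

(F3)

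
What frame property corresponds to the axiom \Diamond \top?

◇⊤ holds at w iff w has a successor, so frame-validity of ◇⊤ is exactly seriality. Equivalently via □p → ◇p:
Suppose □p→◇p is valid. At any x set V(p)=W. Then □p at x, so ◇p at x, so x has a successor.
The converse is a direct semantic check.
So the correspondent is seriality.

seriality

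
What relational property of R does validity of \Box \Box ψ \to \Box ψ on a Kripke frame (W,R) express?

Suppose □□ψ→□ψ is valid. Take Rxy and set V(ψ)={w : xR²w}. Then □□ψ at x, so □ψ at x, so ψ at y, i.e. ∃z(Rxz∧Rzy).
The converse is a direct semantic check.
Frame condition: \forall x \forall y (Rxy \to \exists z (Rxz \wedge Rzy)).

Density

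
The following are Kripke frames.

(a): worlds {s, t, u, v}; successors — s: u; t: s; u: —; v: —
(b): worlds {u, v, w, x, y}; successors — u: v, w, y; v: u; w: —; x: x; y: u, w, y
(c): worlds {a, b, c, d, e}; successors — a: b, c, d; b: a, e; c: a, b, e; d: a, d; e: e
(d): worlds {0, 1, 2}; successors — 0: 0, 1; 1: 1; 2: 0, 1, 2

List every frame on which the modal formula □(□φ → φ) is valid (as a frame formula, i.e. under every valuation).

(d)

The schema corresponds to shift-reflexivity: ∀x ∀y (Rxy → Ryy).
(a): fails — Rsu but not Ruu.
(b): fails — Ruv but not Rvv.
(c): fails — Rab but not Rbb.
(d): satisfies the condition.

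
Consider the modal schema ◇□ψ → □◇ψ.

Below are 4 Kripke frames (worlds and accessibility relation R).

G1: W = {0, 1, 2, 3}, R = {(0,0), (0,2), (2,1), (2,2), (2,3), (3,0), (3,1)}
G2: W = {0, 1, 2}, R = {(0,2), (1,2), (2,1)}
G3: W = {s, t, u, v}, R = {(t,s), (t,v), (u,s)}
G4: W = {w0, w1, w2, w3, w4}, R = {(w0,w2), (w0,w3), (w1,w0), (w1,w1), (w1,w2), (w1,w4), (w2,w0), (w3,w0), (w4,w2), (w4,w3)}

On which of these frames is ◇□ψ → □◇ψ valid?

The schema corresponds to convergence: ∀x ∀y ∀z (Rxy ∧ Rxz → ∃w (Ryw ∧ Rzw)).
G1: fails — R23 and R21 but 3 and 1 have no common successor.
G2: condition met.
G3: fails — Rts and Rts but s and s have no common successor.
G4: fails — Rw1w2 and Rw1w0 but w2 and w0 have no common successor.
Valid on: G2.

G2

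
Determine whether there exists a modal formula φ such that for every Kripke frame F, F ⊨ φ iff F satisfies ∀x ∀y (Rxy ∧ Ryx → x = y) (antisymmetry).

Modal frame validity is preserved under surjective bounded morphisms.
The 8-cycle (worlds w0,w1,w2,w3,w4,w5,w6,w7 with w0→w1→w2→w3→w4→w5→w6→w7→w0) is antisymmetric. Sending even-indexed worlds to • and odd-indexed worlds to ∘ is a surjective bounded morphism onto the two-world frame with •↔∘, which is not antisymmetric.
So no modal formula (or set of formulas) defines exactly the antisymmetric frames.

Not modally definable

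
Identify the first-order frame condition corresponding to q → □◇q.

This is the B axiom.
It corresponds to symmetry: ∀x ∀y (Rxy → Ryx).

Symmetry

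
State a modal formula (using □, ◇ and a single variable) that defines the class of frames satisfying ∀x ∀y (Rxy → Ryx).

This is symmetry; the standard corresponding axiom is B: r → □◇r.
Suppose r→□◇r is valid. Take Rxy and set V(r)={x}. Then r at x, so □◇r at x, so ◇r at y, so some z with Ryz has r; z=x, i.e. Ryx.

r → □◇r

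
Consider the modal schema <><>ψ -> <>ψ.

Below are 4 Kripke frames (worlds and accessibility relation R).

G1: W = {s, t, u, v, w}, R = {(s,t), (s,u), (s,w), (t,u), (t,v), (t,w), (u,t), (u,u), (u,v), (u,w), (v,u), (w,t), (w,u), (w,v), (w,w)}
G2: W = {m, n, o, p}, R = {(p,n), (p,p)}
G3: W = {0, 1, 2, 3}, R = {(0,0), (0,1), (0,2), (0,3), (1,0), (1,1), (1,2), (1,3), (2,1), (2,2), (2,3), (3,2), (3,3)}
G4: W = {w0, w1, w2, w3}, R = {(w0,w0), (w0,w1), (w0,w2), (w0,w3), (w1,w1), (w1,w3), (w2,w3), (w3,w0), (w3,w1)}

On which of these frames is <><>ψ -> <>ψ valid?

Frame correspondent (Sahlqvist): forall x forall y forall z (Rxy & Ryz -> Rxz) — i.e. transitivity.
G1: fails — Rvu and Ruv but not Rvv.
G2: condition met.
G3: fails — R32 and R21 but not R31.
G4: fails — Rw3w1 and Rw1w3 but not Rw3w3.

G2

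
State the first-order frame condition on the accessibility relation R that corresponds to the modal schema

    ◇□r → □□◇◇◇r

∀x ∀y ∀z ((xRy ∧ xR²z) → ∃w (yRw ∧ zR³w))

This is a Sahlqvist (Geach-type) schema ◇^1□^1r → □^2◇^3r.
Minimal-valuation argument: fix x; take any y with xR^1y and any z with xR^2z. Set V(r) to the set of worlds R-reachable from y in exactly 1 step. Then □^1r holds at y, so the antecedent holds at x; validity forces ◇^3r at z, giving a w with zR^3w and yR^1w.
First-order correspondent: ∀x ∀y ∀z ((xRy ∧ xR²z) → ∃w (yRw ∧ zR³w)).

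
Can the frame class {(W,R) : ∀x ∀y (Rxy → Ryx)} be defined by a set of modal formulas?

The condition is symmetry. A defining modal formula is q → □◇q.

Definable; q → □◇q defines it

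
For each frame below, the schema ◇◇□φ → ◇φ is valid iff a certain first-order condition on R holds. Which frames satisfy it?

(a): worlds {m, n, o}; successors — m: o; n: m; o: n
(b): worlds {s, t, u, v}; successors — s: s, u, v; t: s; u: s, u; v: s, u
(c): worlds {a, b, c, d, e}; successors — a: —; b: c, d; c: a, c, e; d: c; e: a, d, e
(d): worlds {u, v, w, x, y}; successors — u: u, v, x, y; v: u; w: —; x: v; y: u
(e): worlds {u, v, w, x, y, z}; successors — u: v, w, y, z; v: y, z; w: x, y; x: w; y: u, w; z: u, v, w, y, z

Frame correspondent (Sahlqvist): ∀x ∀y (xR²y → ∃w (yRw ∧ xRw)) — i.e. a generalized confluence (Geach) condition.
(a): fails — mR²n but no w with nRw and mRw.
(b): satisfies the condition.
(c): fails — bR²a but no w with aRw and bRw.
(d): fails — vR²x but no t with xRt and vRt.
(e): fails — vR²y but no t with yRt and vRt.

(b)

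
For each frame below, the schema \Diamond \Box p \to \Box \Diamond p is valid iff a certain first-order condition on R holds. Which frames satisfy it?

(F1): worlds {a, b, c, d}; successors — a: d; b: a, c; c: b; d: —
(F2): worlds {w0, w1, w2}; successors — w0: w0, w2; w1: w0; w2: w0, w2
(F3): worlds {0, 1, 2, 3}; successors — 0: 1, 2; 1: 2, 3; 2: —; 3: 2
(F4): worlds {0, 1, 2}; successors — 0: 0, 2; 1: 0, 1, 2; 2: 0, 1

(F2), (F4)

The schema corresponds to convergence: \forall x \forall y \forall z (Rxy \wedge Rxz \to \exists w (Ryw \wedge Rzw)).
(F1): fails — Rad and Rad but d and d have no common successor.
(F2): satisfies the condition.
(F3): fails — R02 and R02 but 2 and 2 have no common successor.
(F4): satisfies the condition.
Valid on: (F2), (F4).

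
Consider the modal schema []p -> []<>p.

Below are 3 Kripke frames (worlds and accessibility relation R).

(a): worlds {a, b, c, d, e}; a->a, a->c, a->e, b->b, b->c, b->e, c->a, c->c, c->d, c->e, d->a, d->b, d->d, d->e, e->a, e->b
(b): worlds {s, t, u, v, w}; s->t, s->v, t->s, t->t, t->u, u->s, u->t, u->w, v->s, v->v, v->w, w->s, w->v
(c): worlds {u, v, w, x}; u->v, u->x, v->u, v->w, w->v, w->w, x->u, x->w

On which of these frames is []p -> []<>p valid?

(a), (b)

Frame correspondent (Sahlqvist): forall x forall z (xRz -> exists w (xRw & zRw)) — i.e. a generalized confluence (Geach) condition.
(a): ✓.
(b): ✓.
(c): fails — uRv but no t with uRt and vRt.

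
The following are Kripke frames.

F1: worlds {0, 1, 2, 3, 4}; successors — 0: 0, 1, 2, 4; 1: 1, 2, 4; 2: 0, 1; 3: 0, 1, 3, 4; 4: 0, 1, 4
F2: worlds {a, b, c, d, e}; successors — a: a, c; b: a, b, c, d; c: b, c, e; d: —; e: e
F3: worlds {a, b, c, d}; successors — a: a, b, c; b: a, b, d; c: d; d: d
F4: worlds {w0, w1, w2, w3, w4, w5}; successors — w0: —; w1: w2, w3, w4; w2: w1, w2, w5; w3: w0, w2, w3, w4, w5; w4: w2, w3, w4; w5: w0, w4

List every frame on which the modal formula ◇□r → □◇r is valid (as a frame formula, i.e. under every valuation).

F1

This is the axiom for convergence; its first-order frame correspondent is ∀x ∀y ∀z (Rxy ∧ Rxz → ∃w (Ryw ∧ Rzw)).
F1: ✓.
F2: fails — Rbc and Rbd but c and d have no common successor.
F3: fails — Raa and Rac but a and c have no common successor.
F4: fails — Rw2w5 and Rw2w2 but w5 and w2 have no common successor.
Valid on: F1.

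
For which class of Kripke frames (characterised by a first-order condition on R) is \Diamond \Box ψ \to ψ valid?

Symmetry

This is a form of the B axiom.
It corresponds to symmetry: \forall x \forall y (Rxy \to Ryx).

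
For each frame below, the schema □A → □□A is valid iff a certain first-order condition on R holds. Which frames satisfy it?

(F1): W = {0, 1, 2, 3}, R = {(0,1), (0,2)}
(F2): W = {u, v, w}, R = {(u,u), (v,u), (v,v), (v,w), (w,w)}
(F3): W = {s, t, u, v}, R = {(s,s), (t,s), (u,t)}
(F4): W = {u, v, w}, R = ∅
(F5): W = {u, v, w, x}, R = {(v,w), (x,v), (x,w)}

(F1), (F2), (F4), (F5)

This is the axiom for transitivity; its first-order frame correspondent is ∀x ∀y ∀z (Rxy ∧ Ryz → Rxz).
(F1): satisfies the condition.
(F2): satisfies the condition.
(F3): fails — Rut and Rts but not Rus.
(F4): satisfies the condition.
(F5): satisfies the condition.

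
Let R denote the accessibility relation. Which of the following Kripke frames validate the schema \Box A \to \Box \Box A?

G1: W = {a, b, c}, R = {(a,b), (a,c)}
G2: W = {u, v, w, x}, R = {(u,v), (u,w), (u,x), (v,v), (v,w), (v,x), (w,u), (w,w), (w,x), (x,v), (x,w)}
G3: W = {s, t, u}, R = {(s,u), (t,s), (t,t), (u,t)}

Frame correspondent (Sahlqvist): \forall x \forall y \forall z (Rxy \wedge Ryz \to Rxz) — i.e. transitivity.
G1: satisfies the condition.
G2: fails — Rxw and Rwu but not Rxu.
G3: fails — Rsu and Rut but not Rst.

G1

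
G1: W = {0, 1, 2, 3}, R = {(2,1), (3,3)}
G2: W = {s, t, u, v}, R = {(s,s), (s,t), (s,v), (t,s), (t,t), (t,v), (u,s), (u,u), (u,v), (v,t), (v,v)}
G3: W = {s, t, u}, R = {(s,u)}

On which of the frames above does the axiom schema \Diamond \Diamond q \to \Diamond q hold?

G1, G3

The schema corresponds to transitivity: \forall x \forall y \forall z (Rxy \wedge Ryz \to Rxz).
G1: ✓.
G2: fails — Ruv and Rvt but not Rut.
G3: ✓.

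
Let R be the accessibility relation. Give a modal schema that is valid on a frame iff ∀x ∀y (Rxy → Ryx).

A defining formula is r → □◇r (the B axiom).
Suppose r→□◇r is valid. Take Rxy and set V(r)={x}. Then r at x, so □◇r at x, so ◇r at y, so some z with Ryz has r; z=x, i.e. Ryx.

r → □◇r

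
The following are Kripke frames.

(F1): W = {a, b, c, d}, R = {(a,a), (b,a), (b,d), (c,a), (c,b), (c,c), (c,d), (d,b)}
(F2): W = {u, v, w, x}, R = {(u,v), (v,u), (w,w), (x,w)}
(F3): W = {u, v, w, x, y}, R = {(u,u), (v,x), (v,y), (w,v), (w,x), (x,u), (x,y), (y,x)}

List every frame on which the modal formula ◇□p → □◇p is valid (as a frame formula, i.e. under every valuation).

This is the axiom for convergence; its first-order frame correspondent is ∀x ∀y ∀z (Rxy ∧ Rxz → ∃w (Ryw ∧ Rzw)).
(F1): fails — Rba and Rbd but a and d have no common successor.
(F2): ✓.
(F3): fails — Rvx and Rvy but x and y have no common successor.
Valid on: (F2).

(F2)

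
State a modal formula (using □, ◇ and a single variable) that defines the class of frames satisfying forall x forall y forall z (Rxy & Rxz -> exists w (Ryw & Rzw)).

A defining formula is ◇□p → □◇p (the .2 axiom).
Suppose ◇□p→□◇p is valid. Take Rxy, Rxz and set V(p)={w : Ryw}. Then □p at y so ◇□p at x, so □◇p at x, so ◇p at z, giving w with Rzw and Ryw.

◇□p → □◇p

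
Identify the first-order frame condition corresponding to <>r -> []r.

partial functionality: forall x forall y forall z (Rxy & Rxz -> y = z)

Suppose ◇r→□r is valid. Take Rxy, Rxz and set V(r)={y}. Then ◇r at x, so □r at x, so r at z, i.e. z=y.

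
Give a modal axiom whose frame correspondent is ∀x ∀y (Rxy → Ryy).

The condition is shift-reflexivity. The T□ schema □(□q → q) defines it.
Suppose □(□q→q) is valid. Take Rxy and set V(q)={w : Ryw}. Then at y, □q holds; since □(□q→q) at x, □q→q at y, so q at y, i.e. Ryy.

□(□q → q)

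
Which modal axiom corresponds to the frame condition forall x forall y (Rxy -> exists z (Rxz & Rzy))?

A defining formula is □□p → □p (the C4 axiom).

□□p → □p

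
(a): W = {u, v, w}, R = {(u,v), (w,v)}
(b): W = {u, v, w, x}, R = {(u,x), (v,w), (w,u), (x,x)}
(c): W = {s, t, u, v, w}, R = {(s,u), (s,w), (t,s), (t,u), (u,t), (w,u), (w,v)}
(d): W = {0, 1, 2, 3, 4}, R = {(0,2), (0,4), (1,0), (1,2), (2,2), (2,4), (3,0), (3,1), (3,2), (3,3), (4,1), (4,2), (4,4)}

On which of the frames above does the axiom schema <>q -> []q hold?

(a), (b)

Frame correspondent (Sahlqvist): forall x forall y forall z (Rxy & Rxz -> y = z) — i.e. partial functionality.
(a): condition met.
(b): condition met.
(c): fails — s sees both u and w.
(d): fails — 0 sees both 2 and 4.
Valid on: (a), (b).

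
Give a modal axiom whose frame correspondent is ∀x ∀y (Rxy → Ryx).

s → □◇s

This is symmetry; the standard corresponding axiom is B: s → □◇s.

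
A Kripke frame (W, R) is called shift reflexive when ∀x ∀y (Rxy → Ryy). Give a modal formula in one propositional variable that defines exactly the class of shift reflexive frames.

This is shift-reflexivity; the standard corresponding axiom is T□: □(□p → p).
Suppose □(□p→p) is valid. Take Rxy and set V(p)={w : Ryw}. Then at y, □p holds; since □(□p→p) at x, □p→p at y, so p at y, i.e. Ryy.

□(□p → p)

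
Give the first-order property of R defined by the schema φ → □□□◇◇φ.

This is a Sahlqvist (Geach-type) schema ◇^0□^0φ → □^3◇^2φ.
Minimal-valuation argument: fix x; take any y with xR^0y and any z with xR^3z. Set V(φ) to the set of worlds R-reachable from y in exactly 0 steps. Then □^0φ holds at y, so the antecedent holds at x; validity forces ◇^2φ at z, giving a w with zR^2w and yR^0w.
First-order correspondent: ∀x ∀z (xR³z → ∃w (x = w ∧ zR²w)).

∀x ∀z (xR³z → ∃w (x = w ∧ zR²w))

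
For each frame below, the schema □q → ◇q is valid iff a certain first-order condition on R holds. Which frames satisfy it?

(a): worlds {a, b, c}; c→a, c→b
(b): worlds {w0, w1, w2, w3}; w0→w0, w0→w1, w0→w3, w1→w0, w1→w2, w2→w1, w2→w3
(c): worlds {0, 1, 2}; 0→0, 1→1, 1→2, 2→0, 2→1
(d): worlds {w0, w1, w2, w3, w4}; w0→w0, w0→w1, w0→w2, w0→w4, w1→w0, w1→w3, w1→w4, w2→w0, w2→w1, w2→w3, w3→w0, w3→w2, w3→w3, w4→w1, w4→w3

(c), (d)

The schema corresponds to seriality: ∀x ∃y Rxy.
(a): fails — world a has no successor.
(b): fails — world w3 has no successor.
(c): ✓.
(d): ✓.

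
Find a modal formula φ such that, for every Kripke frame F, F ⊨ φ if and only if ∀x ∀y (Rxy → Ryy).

A defining formula is □(□ψ → ψ) (the T□ axiom).
Suppose □(□ψ→ψ) is valid. Take Rxy and set V(ψ)={w : Ryw}. Then at y, □ψ holds; since □(□ψ→ψ) at x, □ψ→ψ at y, so ψ at y, i.e. Ryy.

□(□ψ → ψ)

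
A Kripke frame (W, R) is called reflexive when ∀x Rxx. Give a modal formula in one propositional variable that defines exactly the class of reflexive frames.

This is reflexivity; the standard corresponding axiom is T: □q → q.
Suppose □q→q is valid. At any x set V(q)={w : Rxw}. Then □q holds at x, so q holds at x, i.e. Rxx.

□q → q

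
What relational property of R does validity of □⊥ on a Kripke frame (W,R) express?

emptiness of R: ∀x ∀y ¬Rxy

□⊥ is valid iff no world has any successor (otherwise □⊥ fails at any world with one).
Conversely, any frame satisfying ∀x ∀y ¬Rxy validates the schema.
Frame condition: ∀x ∀y ¬Rxy.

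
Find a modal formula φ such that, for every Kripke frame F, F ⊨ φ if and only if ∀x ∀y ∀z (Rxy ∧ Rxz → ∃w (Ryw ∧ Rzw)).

◇□ψ → □◇ψ

This is convergence; the standard corresponding axiom is .2: ◇□ψ → □◇ψ.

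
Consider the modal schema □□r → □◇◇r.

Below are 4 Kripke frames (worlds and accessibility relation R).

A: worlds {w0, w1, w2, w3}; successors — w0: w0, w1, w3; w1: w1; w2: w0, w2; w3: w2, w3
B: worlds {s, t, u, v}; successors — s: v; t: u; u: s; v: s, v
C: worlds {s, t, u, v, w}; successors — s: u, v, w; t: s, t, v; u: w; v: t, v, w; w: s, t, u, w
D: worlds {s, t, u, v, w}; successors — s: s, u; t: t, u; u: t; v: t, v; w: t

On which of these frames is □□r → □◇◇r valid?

This is the axiom for a generalized confluence (Geach) condition; its first-order frame correspondent is ∀x ∀z (xRz → ∃w (xR²w ∧ zR²w)).
A: satisfies the condition.
B: fails — tRu but no w with tR²w and uR²w.
C: satisfies the condition.
D: satisfies the condition.
Valid on: A, C, D.

A, C, D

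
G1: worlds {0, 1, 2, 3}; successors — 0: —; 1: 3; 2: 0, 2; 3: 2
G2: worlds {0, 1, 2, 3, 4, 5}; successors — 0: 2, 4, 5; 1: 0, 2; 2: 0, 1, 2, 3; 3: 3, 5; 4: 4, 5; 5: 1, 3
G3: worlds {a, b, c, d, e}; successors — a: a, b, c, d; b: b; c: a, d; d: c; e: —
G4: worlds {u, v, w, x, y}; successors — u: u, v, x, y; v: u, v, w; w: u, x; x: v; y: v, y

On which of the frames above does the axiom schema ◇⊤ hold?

The schema corresponds to seriality: ∀x ∃y Rxy.
G1: fails — world 0 has no successor.
G2: ✓.
G3: fails — world e has no successor.
G4: ✓.

G2, G4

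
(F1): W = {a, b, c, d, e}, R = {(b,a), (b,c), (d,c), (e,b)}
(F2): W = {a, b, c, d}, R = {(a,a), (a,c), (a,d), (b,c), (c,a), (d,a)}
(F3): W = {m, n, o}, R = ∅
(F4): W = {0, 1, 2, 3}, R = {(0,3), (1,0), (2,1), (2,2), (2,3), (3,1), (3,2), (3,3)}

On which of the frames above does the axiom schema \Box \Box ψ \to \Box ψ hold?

Frame correspondent (Sahlqvist): \forall x \forall y (Rxy \to \exists z (Rxz \wedge Rzy)) — i.e. density.
(F1): fails — Rba but no z with Rbz and Rza.
(F2): fails — Rbc but no z with Rbz and Rzc.
(F3): holds.
(F4): fails — R10 but no z with R1z and Rz0.
Valid on: (F3).

(F3)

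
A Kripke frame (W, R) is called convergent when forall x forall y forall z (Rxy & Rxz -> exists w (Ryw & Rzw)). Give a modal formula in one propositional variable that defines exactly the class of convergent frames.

A defining formula is ◇□s → □◇s (the .2 axiom).
Suppose ◇□s→□◇s is valid. Take Rxy, Rxz and set V(s)={w : Ryw}. Then □s at y so ◇□s at x, so □◇s at x, so ◇s at z, giving w with Rzw and Ryw.

◇□s → □◇s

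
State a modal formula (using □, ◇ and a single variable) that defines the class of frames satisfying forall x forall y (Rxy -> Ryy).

This is shift-reflexivity; the standard corresponding axiom is T□: □(□p → p).
Suppose □(□p→p) is valid. Take Rxy and set V(p)={w : Ryw}. Then at y, □p holds; since □(□p→p) at x, □p→p at y, so p at y, i.e. Ryy.

□(□p → p)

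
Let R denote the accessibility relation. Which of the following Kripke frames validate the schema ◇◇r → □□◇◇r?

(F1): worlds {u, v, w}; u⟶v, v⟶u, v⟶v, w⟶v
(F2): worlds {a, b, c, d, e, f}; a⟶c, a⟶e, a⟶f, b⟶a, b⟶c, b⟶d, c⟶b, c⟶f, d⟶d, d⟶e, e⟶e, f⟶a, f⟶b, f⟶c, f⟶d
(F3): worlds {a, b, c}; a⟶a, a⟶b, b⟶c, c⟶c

This is the axiom for a generalized confluence (Geach) condition; its first-order frame correspondent is ∀x ∀y ∀z ((xR²y ∧ xR²z) → ∃w (y = w ∧ zR²w)).
(F1): satisfies the condition.
(F2): fails — aR²a, aR²b but no w with a=w and bR²w.
(F3): fails — aR²a, aR²b but no w with a=w and bR²w.
Valid on: (F1).

(F1)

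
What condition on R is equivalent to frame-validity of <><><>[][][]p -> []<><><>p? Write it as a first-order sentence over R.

This is a Sahlqvist (Geach-type) schema ◇^3□^3p → □^1◇^3p.
Minimal-valuation argument: fix x; take any y with xR^3y and any z with xR^1z. Set V(p) to the set of worlds R-reachable from y in exactly 3 steps. Then □^3p holds at y, so the antecedent holds at x; validity forces ◇^3p at z, giving a w with zR^3w and yR^3w.
First-order correspondent: forall x forall y forall z ((x R^3 y & xRz) -> exists w (y R^3 w & z R^3 w)).

forall x forall y forall z ((x R^3 y & xRz) -> exists w (y R^3 w & z R^3 w))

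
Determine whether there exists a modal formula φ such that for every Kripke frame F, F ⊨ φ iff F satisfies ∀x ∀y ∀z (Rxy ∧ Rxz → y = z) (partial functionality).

The condition is partial functionality. A defining modal formula is ◇p → □p.

Yes — defined by ◇p → □p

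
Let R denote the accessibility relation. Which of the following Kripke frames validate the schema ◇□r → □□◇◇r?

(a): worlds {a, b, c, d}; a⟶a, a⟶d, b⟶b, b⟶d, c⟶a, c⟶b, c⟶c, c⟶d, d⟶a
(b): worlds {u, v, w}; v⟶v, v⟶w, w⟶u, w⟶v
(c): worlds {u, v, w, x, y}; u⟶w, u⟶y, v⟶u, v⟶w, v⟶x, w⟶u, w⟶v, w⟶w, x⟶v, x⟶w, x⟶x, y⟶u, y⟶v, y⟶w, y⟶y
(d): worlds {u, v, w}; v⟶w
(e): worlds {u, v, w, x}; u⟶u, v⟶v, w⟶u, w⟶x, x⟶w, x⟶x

The schema corresponds to a generalized confluence (Geach) condition: ∀x ∀y ∀z ((xRy ∧ xR²z) → ∃w (yRw ∧ zR²w)).
(a): satisfies the condition.
(b): fails — vRv, vR²u but no t with vRt and uR²t.
(c): satisfies the condition.
(d): satisfies the condition.
(e): fails — wRx, wR²u but no t with xRt and uR²t.

(a), (c), (d)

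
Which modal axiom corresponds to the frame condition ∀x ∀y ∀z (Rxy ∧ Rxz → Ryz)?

◇p → □◇p

A defining formula is ◇p → □◇p (the 5 axiom).
Suppose ◇p→□◇p is valid. Take Rxy, Rxz and set V(p)={y}. Then ◇p at x, so □◇p at x, so ◇p at z, so some w with Rzw has p; w=y, i.e. Rzy. By symmetry of the argument, Ryz.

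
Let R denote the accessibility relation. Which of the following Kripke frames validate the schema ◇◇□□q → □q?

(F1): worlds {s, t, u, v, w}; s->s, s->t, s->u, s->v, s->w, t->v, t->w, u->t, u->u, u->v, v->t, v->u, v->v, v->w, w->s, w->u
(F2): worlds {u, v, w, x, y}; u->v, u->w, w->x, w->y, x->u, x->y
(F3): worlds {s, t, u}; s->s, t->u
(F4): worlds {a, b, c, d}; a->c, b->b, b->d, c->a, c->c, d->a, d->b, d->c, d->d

This is the axiom for a generalized confluence (Geach) condition; its first-order frame correspondent is ∀x ∀y ∀z ((xR²y ∧ xRz) → ∃w (yR²w ∧ z = w)).
(F1): fails — sR²u, sRs but no w* with uR²w* and s=w*.
(F2): fails — uR²y, uRv but no t with yR²t and v=t.
(F3): satisfies the condition.
(F4): fails — bR²a, bRb but no w with aR²w and b=w.
Valid on: (F3).

(F3)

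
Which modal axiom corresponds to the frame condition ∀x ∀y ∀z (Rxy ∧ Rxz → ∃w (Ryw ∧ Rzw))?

A defining formula is ◇□q → □◇q (the .2 axiom).
Suppose ◇□q→□◇q is valid. Take Rxy, Rxz and set V(q)={w : Ryw}. Then □q at y so ◇□q at x, so □◇q at x, so ◇q at z, giving w with Rzw and Ryw.

◇□q → □◇q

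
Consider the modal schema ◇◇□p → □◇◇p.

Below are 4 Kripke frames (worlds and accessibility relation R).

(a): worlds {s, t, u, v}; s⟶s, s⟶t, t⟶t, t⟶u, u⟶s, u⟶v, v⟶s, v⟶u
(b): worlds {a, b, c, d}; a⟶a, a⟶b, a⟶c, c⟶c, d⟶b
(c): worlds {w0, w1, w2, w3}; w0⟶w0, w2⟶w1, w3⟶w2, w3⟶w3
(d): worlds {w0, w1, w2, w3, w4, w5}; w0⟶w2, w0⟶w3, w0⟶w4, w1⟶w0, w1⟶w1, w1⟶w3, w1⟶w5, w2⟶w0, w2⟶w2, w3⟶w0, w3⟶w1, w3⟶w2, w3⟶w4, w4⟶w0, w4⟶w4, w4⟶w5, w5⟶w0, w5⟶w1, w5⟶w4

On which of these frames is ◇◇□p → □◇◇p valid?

(a), (d)

Frame correspondent (Sahlqvist): ∀x ∀y ∀z ((xR²y ∧ xRz) → ∃w (yRw ∧ zR²w)) — i.e. a generalized confluence (Geach) condition.
(a): satisfies the condition.
(b): fails — aR²a, aRb but no w with aRw and bR²w.
(c): fails — w3R²w1, w3Rw2 but no w with w1Rw and w2R²w.
(d): satisfies the condition.
Valid on: (a), (d).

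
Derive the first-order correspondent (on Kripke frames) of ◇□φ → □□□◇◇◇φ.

∀x ∀y ∀z ((xRy ∧ xR³z) → ∃w (yRw ∧ zR³w))

This is a Sahlqvist (Geach-type) schema ◇^1□^1φ → □^3◇^3φ.
First-order correspondent: ∀x ∀y ∀z ((xRy ∧ xR³z) → ∃w (yRw ∧ zR³w)).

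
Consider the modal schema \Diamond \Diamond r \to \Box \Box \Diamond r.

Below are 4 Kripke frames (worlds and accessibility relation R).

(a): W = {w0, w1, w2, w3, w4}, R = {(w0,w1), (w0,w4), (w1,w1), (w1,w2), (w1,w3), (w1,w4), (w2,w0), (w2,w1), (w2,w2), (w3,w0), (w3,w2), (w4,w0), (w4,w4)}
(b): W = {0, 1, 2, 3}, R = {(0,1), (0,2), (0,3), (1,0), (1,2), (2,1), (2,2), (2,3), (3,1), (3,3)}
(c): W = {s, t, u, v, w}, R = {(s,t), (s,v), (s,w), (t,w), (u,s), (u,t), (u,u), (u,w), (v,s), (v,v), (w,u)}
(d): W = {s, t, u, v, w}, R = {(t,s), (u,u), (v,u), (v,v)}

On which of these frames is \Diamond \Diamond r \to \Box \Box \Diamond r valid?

The schema corresponds to a generalized confluence (Geach) condition: \forall x \forall y \forall z ((x R^2 y \wedge x R^2 z) \to \exists w (y = w \wedge zRw)).
(a): fails — w0R²w0, w0R²w0 but no w with w0=w and w0Rw.
(b): fails — 0R²0, 0R²0 but no w with 0=w and 0Rw.
(c): fails — sR²s, sR²s but no w* with s=w* and sRw*.
(d): fails — vR²v, vR²u but no w* with v=w* and uRw*.
Valid on no frame.

none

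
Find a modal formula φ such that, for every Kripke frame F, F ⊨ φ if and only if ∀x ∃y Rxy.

This is seriality; the standard corresponding axiom is D: □q → ◇q.
Suppose □q→◇q is valid. At any x set V(q)=W. Then □q at x, so ◇q at x, so x has a successor.

□q → ◇q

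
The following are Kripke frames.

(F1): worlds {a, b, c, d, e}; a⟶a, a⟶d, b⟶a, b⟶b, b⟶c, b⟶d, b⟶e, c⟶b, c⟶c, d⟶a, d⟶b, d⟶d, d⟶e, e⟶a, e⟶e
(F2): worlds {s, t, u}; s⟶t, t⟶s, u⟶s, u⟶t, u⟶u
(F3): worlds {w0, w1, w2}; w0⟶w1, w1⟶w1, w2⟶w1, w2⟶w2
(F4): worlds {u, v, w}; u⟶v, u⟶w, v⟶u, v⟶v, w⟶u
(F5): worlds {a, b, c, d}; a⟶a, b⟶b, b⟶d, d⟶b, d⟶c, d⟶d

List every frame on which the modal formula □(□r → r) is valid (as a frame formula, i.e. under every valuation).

(F1), (F3)

The schema corresponds to shift-reflexivity: ∀x ∀y (Rxy → Ryy).
(F1): satisfies the condition.
(F2): fails — Rut but not Rtt.
(F3): satisfies the condition.
(F4): fails — Ruw but not Rww.
(F5): fails — Rdc but not Rcc.
Valid on: (F1), (F3).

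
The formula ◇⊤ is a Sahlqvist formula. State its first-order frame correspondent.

This schema is equivalent to the D axiom □q → ◇q.
Its frame correspondent is seriality — ∀x ∃y Rxy.

seriality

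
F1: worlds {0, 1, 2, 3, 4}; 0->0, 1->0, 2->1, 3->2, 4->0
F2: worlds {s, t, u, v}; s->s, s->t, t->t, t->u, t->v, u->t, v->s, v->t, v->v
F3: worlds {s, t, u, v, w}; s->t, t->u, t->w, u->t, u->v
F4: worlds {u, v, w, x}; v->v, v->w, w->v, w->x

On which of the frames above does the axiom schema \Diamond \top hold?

F1, F2

The schema corresponds to seriality: \forall x \exists y Rxy.
F1: holds.
F2: holds.
F3: fails — world v has no successor.
F4: fails — world u has no successor.
Valid on: F1, F2.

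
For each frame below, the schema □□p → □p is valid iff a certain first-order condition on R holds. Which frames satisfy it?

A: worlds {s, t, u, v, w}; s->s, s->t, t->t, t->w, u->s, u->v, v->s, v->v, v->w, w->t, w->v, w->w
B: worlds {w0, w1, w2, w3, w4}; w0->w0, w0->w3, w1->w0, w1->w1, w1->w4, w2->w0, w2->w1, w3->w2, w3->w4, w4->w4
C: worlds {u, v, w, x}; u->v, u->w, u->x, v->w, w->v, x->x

The schema corresponds to density: ∀x ∀y (Rxy → ∃z (Rxz ∧ Rzy)).
A: satisfies the condition.
B: fails — Rw3w2 but no z with Rw3z and Rzw2.
C: fails — Rvw but no z with Rvz and Rzw.

A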